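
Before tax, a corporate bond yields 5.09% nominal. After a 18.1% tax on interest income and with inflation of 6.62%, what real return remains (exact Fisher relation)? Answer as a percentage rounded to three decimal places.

After-tax nominal return = 5.09% × (1 − 0.181) = 4.16871%.
1 + r = 1.0416871 / 1.06620 = 0.977009
After-tax real rate = 0.977009 − 1 → -2.299%.

-2.299%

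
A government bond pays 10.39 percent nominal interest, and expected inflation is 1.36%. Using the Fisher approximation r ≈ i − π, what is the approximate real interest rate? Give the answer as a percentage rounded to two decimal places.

9.03%

r ≈ i − π = 10.39% − 1.36% = 9.03%.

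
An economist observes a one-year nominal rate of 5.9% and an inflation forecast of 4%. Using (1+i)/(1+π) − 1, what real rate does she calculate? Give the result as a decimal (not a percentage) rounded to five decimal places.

0.01827

By the Fisher identity, 1 + r = (1 + i)/(1 + π).
1 + r = 1.05900 / 1.04000 = 1.018269
r = 1.018269 − 1 = 1.8269%, i.e. 0.01827.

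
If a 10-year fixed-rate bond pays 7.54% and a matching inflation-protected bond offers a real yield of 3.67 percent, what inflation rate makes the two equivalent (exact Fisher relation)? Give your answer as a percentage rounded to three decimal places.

(1 + π) = (1 + i)/(1 + r) = 1.07540 / 1.03670 = 1.037330
Break-even inflation = 1.037330 − 1 → 3.733%.

3.733%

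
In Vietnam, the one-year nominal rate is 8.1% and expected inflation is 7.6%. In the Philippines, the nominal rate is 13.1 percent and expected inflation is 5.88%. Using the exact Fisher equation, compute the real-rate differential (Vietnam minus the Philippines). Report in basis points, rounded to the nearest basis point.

Vietnam: (1 + 0.0810)/(1 + 0.0760) − 1 = 0.4647%
The Philippines: (1 + 0.1310)/(1 + 0.0588) − 1 = 6.8190%
Differential = 0.4647% − 6.8190% = -6.3544% → -635 basis points.

-635 basis points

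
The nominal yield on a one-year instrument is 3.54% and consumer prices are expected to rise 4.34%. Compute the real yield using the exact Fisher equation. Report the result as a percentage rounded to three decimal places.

1 + r = 1.03540 / 1.04340 = 0.992333
r = 0.992333 − 1 = -0.7667%, i.e. -0.767%.

-0.767%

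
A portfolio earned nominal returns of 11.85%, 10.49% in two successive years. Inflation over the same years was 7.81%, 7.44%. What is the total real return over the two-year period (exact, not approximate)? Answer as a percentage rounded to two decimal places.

6.69%

Compound the nominal returns: 1.1185 × 1.1049 = 1.235831.
Compound inflation: 1.0781 × 1.0744 = 1.158311.
Deflate: 1.235831 / 1.158311 = 1.066925.
Total real return = 1.066925 − 1 → 6.69%.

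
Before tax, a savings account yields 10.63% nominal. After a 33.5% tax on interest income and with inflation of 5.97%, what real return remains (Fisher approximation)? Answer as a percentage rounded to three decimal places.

After-tax nominal return = 10.63% × (1 − 0.335) = 7.06895%.
r ≈ 7.06895% − 5.97% → 1.099%.

1.099%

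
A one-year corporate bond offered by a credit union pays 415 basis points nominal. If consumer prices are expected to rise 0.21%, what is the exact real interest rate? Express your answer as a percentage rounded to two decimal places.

1 + r = 1.04150 / 1.00210 = 1.039317
r = 1.039317 − 1 = 3.9317%, i.e. 3.93%.

3.93%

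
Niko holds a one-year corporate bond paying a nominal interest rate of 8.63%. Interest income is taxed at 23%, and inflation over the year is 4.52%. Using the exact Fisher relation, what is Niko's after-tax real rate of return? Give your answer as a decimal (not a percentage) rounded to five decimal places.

0.02033

After-tax nominal return = 8.63% × (1 − 0.23) = 6.6451%.
1 + r = 1.066451 / 1.04520 = 1.020332
After-tax real rate = 1.020332 − 1 → 0.02033.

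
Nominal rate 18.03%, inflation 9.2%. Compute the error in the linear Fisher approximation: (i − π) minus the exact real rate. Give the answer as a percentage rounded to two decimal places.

Approximate: r ≈ 18.030% − 9.200% = 8.8300%
Exact: (1 + 0.1803)/(1 + 0.0920) − 1 = 8.0861%
Error = 8.8300% − 8.0861% = 0.7439% → 0.74%.

0.74%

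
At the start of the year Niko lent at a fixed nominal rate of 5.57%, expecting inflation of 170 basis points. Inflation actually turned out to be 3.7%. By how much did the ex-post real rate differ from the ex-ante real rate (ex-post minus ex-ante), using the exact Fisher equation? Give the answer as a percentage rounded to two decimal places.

Ex-ante: (1 + 0.0557)/(1 + 0.0170) − 1 = 3.8053%
Ex-post: (1 + 0.0557)/(1 + 0.0370) − 1 = 1.8033%
Difference (ex-post − ex-ante) = -2.0020% → -2.00%.

-2.00%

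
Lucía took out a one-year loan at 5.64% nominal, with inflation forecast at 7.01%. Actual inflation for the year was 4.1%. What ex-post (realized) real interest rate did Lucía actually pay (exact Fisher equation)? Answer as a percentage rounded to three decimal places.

Ex-post: (1 + 0.0564)/(1 + 0.0410) − 1 = 1.4793%
So the realized real rate is 1.479%.

1.479%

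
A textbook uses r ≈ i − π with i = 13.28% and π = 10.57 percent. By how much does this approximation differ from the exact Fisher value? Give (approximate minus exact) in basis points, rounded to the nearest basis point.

26 basis points

Approximate: r ≈ 13.280% − 10.570% = 2.7100%
Exact: (1 + 0.1328)/(1 + 0.1057) − 1 = 2.4509%
Error = 2.7100% − 2.4509% = 0.2591% → 26 basis points.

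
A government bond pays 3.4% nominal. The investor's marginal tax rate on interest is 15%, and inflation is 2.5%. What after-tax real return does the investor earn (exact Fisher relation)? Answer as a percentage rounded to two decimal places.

0.38%

After-tax nominal return = 3.4% × (1 − 0.15) = 2.8900%.
1 + r = 1.02890 / 1.02500 = 1.003805
After-tax real rate = 1.003805 − 1 → 0.38%.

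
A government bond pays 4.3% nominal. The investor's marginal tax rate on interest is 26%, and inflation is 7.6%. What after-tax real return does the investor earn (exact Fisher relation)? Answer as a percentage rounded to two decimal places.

After-tax nominal return = 4.3% × (1 − 0.26) = 3.1820%.
1 + r = 1.03182 / 1.07600 = 0.958941
After-tax real rate = 0.958941 − 1 → -4.11%.

-4.11%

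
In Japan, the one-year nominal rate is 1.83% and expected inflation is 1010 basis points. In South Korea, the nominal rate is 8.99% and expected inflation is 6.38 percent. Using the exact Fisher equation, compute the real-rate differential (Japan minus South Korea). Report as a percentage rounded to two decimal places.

-9.96%

Japan: (1 + 0.0183)/(1 + 0.1010) − 1 = -7.5114%
South Korea: (1 + 0.0899)/(1 + 0.0638) − 1 = 2.4535%
Differential = -7.5114% − 2.4535% = -9.9648% → -9.96%.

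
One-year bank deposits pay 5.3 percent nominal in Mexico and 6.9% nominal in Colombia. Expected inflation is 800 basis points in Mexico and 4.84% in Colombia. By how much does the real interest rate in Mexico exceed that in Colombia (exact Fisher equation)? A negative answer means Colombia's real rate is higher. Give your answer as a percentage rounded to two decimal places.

Mexico: (1 + 0.0530)/(1 + 0.0800) − 1 = -2.5000%
Colombia: (1 + 0.0690)/(1 + 0.0484) − 1 = 1.9649%
Differential = -2.5000% − 1.9649% = -4.4649% → -4.46%.

-4.46%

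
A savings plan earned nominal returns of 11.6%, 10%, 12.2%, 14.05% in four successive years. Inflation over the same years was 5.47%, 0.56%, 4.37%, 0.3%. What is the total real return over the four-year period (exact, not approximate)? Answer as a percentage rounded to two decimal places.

Nominal growth factor = 1.1160 × 1.1000 × 1.1220 × 1.1405 = 1.570887
Price-level growth factor = 1.0547 × 1.0056 × 1.0437 × 1.0030 = 1.110276
Real growth factor = 1.570887 / 1.110276 = 1.414862
Total real return = 1.414862 − 1 → 41.49%.

41.49%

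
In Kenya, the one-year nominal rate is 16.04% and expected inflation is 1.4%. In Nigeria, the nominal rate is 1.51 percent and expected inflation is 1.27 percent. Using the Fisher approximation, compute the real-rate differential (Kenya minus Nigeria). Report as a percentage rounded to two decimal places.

14.40%

Kenya: 16.04% − 1.4% = 14.640%
Nigeria: 1.51% − 1.27% = 0.240%
Differential = 14.400% → 14.40%.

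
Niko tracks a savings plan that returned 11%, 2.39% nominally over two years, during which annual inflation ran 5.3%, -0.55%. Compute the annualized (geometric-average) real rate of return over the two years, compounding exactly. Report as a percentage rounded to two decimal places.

Compound the nominal returns: 1.1100 × 1.0239 = 1.13652900.
Compound inflation: 1.0530 × 0.9945 = 1.04720850.
Deflate: 1.13652900 / 1.04720850 = 1.08529390.
Annualized real rate = 1.08529390^(1/2) − 1 = 4.1774% → 4.18%.

4.18%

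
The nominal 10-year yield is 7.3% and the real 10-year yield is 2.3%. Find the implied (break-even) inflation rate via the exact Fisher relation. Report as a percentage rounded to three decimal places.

4.888%

(1 + π) = (1 + i)/(1 + r) = 1.07300 / 1.02300 = 1.048876
Break-even inflation = 1.048876 − 1 → 4.888%.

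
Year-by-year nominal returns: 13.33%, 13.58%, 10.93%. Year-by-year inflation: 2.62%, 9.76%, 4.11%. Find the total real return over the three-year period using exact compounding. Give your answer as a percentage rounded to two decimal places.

21.77%

Compound the nominal returns: 1.1333 × 1.1358 × 1.1093 = 1.427893.
Compound inflation: 1.0262 × 1.0976 × 1.0411 = 1.172650.
Deflate: 1.427893 / 1.172650 = 1.217663.
Total real return = 1.217663 − 1 → 21.77%.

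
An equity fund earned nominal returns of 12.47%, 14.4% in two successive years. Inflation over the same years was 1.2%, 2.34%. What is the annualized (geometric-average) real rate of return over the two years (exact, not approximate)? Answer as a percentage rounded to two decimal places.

11.46%

Compound the nominal returns: 1.1247 × 1.1440 = 1.28665680.
Compound inflation: 1.0120 × 1.0234 = 1.03568080.
Deflate: 1.28665680 / 1.03568080 = 1.24232949.
Annualized real rate = 1.24232949^(1/2) − 1 = 11.4598% → 11.46%.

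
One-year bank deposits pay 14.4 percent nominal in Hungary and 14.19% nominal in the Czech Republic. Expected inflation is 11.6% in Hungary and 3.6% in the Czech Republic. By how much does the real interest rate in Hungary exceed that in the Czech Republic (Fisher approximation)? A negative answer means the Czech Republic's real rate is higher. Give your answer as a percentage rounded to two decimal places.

-7.79%

Hungary: 14.4% − 11.6% = 2.800%
The Czech Republic: 14.19% − 3.6% = 10.590%
Differential = -7.790% → -7.79%.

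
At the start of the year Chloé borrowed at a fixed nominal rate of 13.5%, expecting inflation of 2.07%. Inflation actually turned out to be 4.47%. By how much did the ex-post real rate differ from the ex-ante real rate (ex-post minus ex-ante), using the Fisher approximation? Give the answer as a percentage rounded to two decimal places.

-2.40%

Ex-ante: 13.5% − 2.07% = 11.430%
Ex-post: 13.5% − 4.47% = 9.030%
Difference (ex-post − ex-ante) = -2.4000% → -2.40%.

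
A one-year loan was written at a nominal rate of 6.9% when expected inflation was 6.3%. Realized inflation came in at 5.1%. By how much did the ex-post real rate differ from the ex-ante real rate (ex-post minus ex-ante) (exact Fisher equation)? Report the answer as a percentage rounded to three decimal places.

Ex-ante: (1 + 0.0690)/(1 + 0.0630) − 1 = 0.5644%
Ex-post: (1 + 0.0690)/(1 + 0.0510) − 1 = 1.7127%
Difference (ex-post − ex-ante) = 1.1482% → 1.148%.

1.148%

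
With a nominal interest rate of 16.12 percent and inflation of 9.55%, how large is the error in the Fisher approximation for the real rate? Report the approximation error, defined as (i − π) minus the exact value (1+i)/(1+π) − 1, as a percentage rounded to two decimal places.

0.57%

Approximate: r ≈ 16.120% − 9.550% = 6.5700%
Exact: (1 + 0.1612)/(1 + 0.0955) − 1 = 5.9973%
Error = 6.5700% − 5.9973% = 0.5727% → 0.57%.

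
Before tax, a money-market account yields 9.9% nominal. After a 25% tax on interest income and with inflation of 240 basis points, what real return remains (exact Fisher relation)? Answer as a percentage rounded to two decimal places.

4.91%

After-tax nominal return = 9.9% × (1 − 0.25) = 7.4250%.
1 + r = 1.07425 / 1.02400 = 1.049072
After-tax real rate = 1.049072 − 1 → 4.91%.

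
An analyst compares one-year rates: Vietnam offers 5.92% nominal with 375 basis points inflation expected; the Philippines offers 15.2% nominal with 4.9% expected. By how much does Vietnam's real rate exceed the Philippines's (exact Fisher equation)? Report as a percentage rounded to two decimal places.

-7.73%

Vietnam: (1 + 0.0592)/(1 + 0.0375) − 1 = 2.0916%
The Philippines: (1 + 0.1520)/(1 + 0.0490) − 1 = 9.8189%
Differential = 2.0916% − 9.8189% = -7.7273% → -7.73%.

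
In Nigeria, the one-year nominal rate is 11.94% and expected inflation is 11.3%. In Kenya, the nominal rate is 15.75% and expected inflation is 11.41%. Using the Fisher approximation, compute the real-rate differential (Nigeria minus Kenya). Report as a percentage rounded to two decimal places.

Nigeria: 11.94% − 11.3% = 0.640%
Kenya: 15.75% − 11.41% = 4.340%
Differential = -3.700% → -3.70%.

-3.70%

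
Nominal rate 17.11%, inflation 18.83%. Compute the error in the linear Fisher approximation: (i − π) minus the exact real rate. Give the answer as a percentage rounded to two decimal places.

-0.27%

Approximate: r ≈ 17.110% − 18.830% = -1.7200%
Exact: (1 + 0.1711)/(1 + 0.1883) − 1 = -1.4474%
Error = -1.7200% − (-1.4474%) = -0.2726% → -0.27%.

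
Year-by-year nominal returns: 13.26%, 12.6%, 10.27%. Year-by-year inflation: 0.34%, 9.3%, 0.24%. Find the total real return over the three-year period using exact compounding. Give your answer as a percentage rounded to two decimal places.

Compound the nominal returns: 1.1326 × 1.1260 × 1.1027 = 1.406282.
Compound inflation: 1.0034 × 1.0930 × 1.0024 = 1.099348.
Deflate: 1.406282 / 1.099348 = 1.279196.
Total real return = 1.279196 − 1 → 27.92%.

27.92%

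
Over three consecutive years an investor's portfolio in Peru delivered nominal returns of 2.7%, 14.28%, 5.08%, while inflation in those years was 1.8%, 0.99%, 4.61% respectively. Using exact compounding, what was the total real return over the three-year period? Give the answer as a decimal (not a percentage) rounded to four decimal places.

0.1467

Compound the nominal returns: 1.0270 × 1.1428 × 1.0508 = 1.233277.
Compound inflation: 1.0180 × 1.0099 × 1.0461 = 1.075473.
Deflate: 1.233277 / 1.075473 = 1.146731.
Total real return = 1.146731 − 1 → 0.1467.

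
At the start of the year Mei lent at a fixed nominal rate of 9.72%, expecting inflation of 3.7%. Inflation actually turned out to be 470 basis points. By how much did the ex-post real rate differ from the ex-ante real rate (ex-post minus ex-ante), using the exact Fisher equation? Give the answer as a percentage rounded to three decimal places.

-1.011%

Ex-ante: (1 + 0.0972)/(1 + 0.0370) − 1 = 5.8052%
Ex-post: (1 + 0.0972)/(1 + 0.0470) − 1 = 4.7947%
Difference (ex-post − ex-ante) = -1.0106% → -1.011%.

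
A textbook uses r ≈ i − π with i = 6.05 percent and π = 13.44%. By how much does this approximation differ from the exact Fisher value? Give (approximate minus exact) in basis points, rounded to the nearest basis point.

Approximate: r ≈ 6.050% − 13.440% = -7.3900%
Exact: (1 + 0.0605)/(1 + 0.1344) − 1 = -6.5145%
Error = -7.3900% − (-6.5145%) = -0.8755% → -88 basis points.

-88 basis points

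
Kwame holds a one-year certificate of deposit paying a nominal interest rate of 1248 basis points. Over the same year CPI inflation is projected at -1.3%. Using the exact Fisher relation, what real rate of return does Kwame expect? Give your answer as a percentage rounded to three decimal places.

13.961%

By the Fisher relation, 1 + r = (1 + i)/(1 + π).
1 + r = 1.12480 / 0.98700 = 1.13961499
r = 1.13961499 − 1 = 13.961499%, i.e. 13.961%.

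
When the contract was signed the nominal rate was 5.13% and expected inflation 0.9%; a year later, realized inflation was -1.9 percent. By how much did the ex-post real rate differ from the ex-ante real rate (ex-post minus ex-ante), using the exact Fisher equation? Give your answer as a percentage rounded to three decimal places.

2.974%

Ex-ante: (1 + 0.0513)/(1 + 0.0090) − 1 = 4.1923%
Ex-post: (1 + 0.0513)/(1 − 0.0190) − 1 = 7.1662%
Difference (ex-post − ex-ante) = 2.9739% → 2.974%.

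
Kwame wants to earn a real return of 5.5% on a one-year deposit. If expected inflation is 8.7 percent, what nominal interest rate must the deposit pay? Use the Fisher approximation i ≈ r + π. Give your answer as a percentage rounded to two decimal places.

i ≈ r + π = 5.5% + 8.7% = 14.20%.

14.20%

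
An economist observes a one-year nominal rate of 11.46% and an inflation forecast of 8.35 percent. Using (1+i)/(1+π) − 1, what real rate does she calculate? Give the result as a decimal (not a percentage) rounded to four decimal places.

0.0287

1 + r = 1.11460 / 1.08350 = 1.028703
r = 1.028703 − 1 = 2.8703%, i.e. 0.0287.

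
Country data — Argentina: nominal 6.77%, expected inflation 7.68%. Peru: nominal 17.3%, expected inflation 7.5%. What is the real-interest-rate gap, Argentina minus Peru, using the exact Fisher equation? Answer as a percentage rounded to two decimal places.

Argentina: (1 + 0.0677)/(1 + 0.0768) − 1 = -0.8451%
Peru: (1 + 0.1730)/(1 + 0.0750) − 1 = 9.1163%
Differential = -0.8451% − 9.1163% = -9.9614% → -9.96%.

-9.96%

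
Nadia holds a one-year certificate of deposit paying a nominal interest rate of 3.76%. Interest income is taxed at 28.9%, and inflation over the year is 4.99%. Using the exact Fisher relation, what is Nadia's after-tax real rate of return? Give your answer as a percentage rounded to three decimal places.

-2.207%

After-tax nominal return = 3.76% × (1 − 0.289) = 2.67336%.
1 + r = 1.0267336 / 1.04990 = 0.9779347
After-tax real rate = 0.9779347 − 1 → -2.207%.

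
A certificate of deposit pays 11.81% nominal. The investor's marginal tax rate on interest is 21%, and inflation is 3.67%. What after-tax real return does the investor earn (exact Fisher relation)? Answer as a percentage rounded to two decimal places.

After-tax nominal return = 11.81% × (1 − 0.21) = 9.3299%.
1 + r = 1.093299 / 1.03670 = 1.054595
After-tax real rate = 1.054595 − 1 → 5.46%.

5.46%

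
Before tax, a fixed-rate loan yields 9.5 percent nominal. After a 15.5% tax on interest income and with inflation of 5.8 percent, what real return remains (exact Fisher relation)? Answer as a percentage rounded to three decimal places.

2.105%

After-tax nominal return = 9.5% × (1 − 0.155) = 8.0275%.
1 + r = 1.080275 / 1.05800 = 1.021054
After-tax real rate = 1.021054 − 1 → 2.105%.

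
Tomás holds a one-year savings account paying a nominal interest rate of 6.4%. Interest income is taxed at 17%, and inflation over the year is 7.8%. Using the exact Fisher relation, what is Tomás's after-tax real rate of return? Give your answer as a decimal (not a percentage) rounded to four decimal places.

-0.0231

After-tax nominal return = 6.4% × (1 − 0.17) = 5.3120%.
1 + r = 1.05312 / 1.07800 = 0.976920
After-tax real rate = 0.976920 − 1 → -0.0231.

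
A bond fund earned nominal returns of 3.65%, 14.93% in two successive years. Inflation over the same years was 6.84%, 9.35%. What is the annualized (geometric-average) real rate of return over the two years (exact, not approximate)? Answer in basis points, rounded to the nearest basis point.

Nominal growth factor = 1.0365 × 1.1493 = 1.19124945
Price-level growth factor = 1.0684 × 1.0935 = 1.16829540
Real growth factor = 1.19124945 / 1.16829540 = 1.01964747
Annualized real rate = 1.01964747^(1/2) − 1 = 0.9776% → 98 basis points.

98 basis points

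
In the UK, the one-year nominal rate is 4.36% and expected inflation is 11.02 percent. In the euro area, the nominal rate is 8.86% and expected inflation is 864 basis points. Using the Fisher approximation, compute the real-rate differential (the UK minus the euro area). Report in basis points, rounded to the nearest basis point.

-688 basis points

The UK: 4.36% − 11.02% = -6.660%
The euro area: 8.86% − 8.64% = 0.220%
Differential = -6.880% → -688 basis points.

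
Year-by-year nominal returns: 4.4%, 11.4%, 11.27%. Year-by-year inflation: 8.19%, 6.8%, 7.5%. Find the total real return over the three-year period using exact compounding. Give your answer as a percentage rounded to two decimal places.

Compound the nominal returns: 1.0440 × 1.1140 × 1.1127 = 1.294088.
Compound inflation: 1.0819 × 1.0680 × 1.0750 = 1.242129.
Deflate: 1.294088 / 1.242129 = 1.041830.
Total real return = 1.041830 − 1 → 4.18%.

4.18%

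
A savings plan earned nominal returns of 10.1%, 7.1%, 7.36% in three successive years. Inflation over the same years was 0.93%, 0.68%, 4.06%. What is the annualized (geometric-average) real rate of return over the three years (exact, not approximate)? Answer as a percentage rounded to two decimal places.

6.18%

Compound the nominal returns: 1.1010 × 1.0710 × 1.0736 = 1.26595799.
Compound inflation: 1.0093 × 1.0068 × 1.0406 = 1.05741947.
Deflate: 1.26595799 / 1.05741947 = 1.19721456.
Annualized real rate = 1.19721456^(1/3) − 1 = 6.1836% → 6.18%.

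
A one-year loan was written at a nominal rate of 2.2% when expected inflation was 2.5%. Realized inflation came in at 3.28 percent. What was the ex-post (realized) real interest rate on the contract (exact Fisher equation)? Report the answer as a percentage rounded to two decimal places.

Ex-post: (1 + 0.0220)/(1 + 0.0328) − 1 = -1.0457%
So the realized real rate is -1.05%.

-1.05%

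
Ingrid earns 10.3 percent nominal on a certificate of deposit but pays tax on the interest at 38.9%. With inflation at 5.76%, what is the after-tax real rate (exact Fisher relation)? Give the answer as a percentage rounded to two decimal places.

0.50%

After-tax nominal return = 10.3% × (1 − 0.389) = 6.2933%.
1 + r = 1.062933 / 1.05760 = 1.005043
After-tax real rate = 1.005043 − 1 → 0.50%.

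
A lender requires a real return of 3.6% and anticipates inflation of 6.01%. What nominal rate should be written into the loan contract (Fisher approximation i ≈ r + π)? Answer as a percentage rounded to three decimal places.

9.610%

i ≈ r + π = 3.6% + 6.01% = 9.610%.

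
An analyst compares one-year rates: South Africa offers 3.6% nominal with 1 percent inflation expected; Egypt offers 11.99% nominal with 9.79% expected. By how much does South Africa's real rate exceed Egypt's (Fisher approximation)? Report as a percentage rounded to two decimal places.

0.40%

South Africa: 3.6% − 1% = 2.600%
Egypt: 11.99% − 9.79% = 2.200%
Differential = 0.400% → 0.40%.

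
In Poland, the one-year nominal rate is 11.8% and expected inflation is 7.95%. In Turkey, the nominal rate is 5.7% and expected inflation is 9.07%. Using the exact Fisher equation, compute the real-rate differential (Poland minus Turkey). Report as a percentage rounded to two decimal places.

6.66%

Poland: (1 + 0.1180)/(1 + 0.0795) − 1 = 3.5665%
Turkey: (1 + 0.0570)/(1 + 0.0907) − 1 = -3.0898%
Differential = 3.5665% − (-3.0898%) = 6.6562% → 6.66%.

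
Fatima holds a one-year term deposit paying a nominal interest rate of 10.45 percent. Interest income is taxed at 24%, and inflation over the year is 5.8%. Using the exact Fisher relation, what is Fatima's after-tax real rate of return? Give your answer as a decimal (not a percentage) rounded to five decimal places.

After-tax nominal return = 10.45% × (1 − 0.24) = 7.9420%.
1 + r = 1.07942 / 1.05800 = 1.020246
After-tax real rate = 1.020246 − 1 → 0.02025.

0.02025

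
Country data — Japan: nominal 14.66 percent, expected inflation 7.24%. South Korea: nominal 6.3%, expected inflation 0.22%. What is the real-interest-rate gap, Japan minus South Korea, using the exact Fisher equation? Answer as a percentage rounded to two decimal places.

0.85%

Japan: (1 + 0.1466)/(1 + 0.0724) − 1 = 6.9191%
South Korea: (1 + 0.0630)/(1 + 0.0022) − 1 = 6.0667%
Differential = 6.9191% − 6.0667% = 0.8524% → 0.85%.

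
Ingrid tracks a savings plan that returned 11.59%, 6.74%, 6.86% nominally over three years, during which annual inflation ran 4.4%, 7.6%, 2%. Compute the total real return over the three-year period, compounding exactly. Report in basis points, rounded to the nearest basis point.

Compound the nominal returns: 1.1159 × 1.0674 × 1.0686 = 1.272822.
Compound inflation: 1.0440 × 1.0760 × 1.0200 = 1.145811.
Deflate: 1.272822 / 1.145811 = 1.110848.
Total real return = 1.110848 − 1 → 1108 basis points.

1108 basis points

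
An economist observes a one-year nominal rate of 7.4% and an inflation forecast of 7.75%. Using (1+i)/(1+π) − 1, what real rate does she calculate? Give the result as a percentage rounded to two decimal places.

1 + r = 1.07400 / 1.07750 = 0.996752
r = 0.996752 − 1 = -0.3248%, i.e. -0.32%.

-0.32%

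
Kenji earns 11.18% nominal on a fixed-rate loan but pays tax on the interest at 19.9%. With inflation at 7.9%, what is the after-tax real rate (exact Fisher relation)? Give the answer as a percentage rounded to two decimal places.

After-tax nominal return = 11.18% × (1 − 0.199) = 8.95518%.
1 + r = 1.0895518 / 1.07900 = 1.009779
After-tax real rate = 1.009779 − 1 → 0.98%.

0.98%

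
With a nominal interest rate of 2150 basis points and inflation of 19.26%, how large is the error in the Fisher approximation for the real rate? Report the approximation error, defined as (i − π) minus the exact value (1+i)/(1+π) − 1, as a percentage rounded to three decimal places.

0.362%

Approximate: r ≈ 21.500% − 19.260% = 2.2400%
Exact: (1 + 0.2150)/(1 + 0.1926) − 1 = 1.8782%
Error = 2.2400% − 1.8782% = 0.3618% → 0.362%.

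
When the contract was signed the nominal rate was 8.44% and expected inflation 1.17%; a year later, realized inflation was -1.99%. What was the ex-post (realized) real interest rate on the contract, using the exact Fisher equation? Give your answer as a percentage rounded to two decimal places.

10.64%

Ex-post: (1 + 0.0844)/(1 − 0.0199) − 1 = 10.6418%
So the realized real rate is 10.64%.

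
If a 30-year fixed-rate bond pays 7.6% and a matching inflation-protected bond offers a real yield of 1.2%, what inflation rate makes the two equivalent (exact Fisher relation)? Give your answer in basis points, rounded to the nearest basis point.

(1 + π) = (1 + i)/(1 + r) = 1.07600 / 1.01200 = 1.063241
Break-even inflation = 1.063241 − 1 → 632 basis points.

632 basis points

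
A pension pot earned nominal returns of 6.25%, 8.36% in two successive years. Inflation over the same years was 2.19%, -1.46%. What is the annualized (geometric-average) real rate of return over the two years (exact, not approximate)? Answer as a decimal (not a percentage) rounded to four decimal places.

Compound the nominal returns: 1.0625 × 1.0836 = 1.15132500.
Compound inflation: 1.0219 × 0.9854 = 1.00698026.
Deflate: 1.15132500 / 1.00698026 = 1.14334416.
Annualized real rate = 1.14334416^(1/2) − 1 = 6.9273% → 0.0693.

0.0693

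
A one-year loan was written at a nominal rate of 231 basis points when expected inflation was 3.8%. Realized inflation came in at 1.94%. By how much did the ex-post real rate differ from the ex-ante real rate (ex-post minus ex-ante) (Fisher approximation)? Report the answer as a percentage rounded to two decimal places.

1.86%

Ex-ante: 2.31% − 3.8% = -1.490%
Ex-post: 2.31% − 1.94% = 0.370%
Difference (ex-post − ex-ante) = 1.8600% → 1.86%.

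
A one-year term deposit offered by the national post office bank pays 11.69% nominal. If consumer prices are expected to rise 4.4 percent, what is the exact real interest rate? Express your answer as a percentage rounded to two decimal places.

6.98%

1 + r = 1.11690 / 1.04400 = 1.069828
r = 1.069828 − 1 = 6.9828%, i.e. 6.98%.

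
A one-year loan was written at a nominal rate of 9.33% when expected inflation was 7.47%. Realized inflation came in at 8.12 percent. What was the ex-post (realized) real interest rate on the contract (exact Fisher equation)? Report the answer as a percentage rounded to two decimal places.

1.12%

Ex-post: (1 + 0.0933)/(1 + 0.0812) − 1 = 1.1191%
So the realized real rate is 1.12%.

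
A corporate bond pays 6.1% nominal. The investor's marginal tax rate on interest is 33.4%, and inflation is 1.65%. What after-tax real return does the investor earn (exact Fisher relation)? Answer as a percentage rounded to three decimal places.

After-tax nominal return = 6.1% × (1 − 0.334) = 4.0626%.
1 + r = 1.040626 / 1.01650 = 1.023734
After-tax real rate = 1.023734 − 1 → 2.373%.

2.373%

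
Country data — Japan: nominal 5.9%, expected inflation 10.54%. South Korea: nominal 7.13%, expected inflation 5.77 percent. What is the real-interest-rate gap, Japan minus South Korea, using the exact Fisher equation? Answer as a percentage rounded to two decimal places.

Japan: (1 + 0.0590)/(1 + 0.1054) − 1 = -4.1976%
South Korea: (1 + 0.0713)/(1 + 0.0577) − 1 = 1.2858%
Differential = -4.1976% − 1.2858% = -5.4834% → -5.48%.

-5.48%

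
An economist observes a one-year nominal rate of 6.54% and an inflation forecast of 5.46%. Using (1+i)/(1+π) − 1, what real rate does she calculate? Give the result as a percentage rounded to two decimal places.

1.02%

1 + r = 1.06540 / 1.05460 = 1.010241
r = 1.010241 − 1 = 1.0241%, i.e. 1.02%.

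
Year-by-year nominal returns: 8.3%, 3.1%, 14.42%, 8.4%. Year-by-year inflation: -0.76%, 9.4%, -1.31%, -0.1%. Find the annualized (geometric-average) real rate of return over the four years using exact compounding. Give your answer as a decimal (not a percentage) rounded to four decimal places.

Nominal growth factor = 1.0830 × 1.0310 × 1.1442 × 1.0840 = 1.38489978
Price-level growth factor = 0.9924 × 1.0940 × 0.9869 × 0.9990 = 1.07039166
Real growth factor = 1.38489978 / 1.07039166 = 1.29382528
Annualized real rate = 1.29382528^(1/4) − 1 = 6.6520% → 0.0665.

0.0665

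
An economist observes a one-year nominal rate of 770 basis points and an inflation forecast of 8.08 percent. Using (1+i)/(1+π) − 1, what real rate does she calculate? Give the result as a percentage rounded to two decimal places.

-0.35%

By the Fisher equation, 1 + r = (1 + i)/(1 + π).
1 + r = 1.07700 / 1.08080 = 0.996484
r = 0.996484 − 1 = -0.3516%, i.e. -0.35%.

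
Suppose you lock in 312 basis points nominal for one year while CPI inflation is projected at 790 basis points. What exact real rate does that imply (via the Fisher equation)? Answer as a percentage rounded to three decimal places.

By the Fisher equation, 1 + r = (1 + i)/(1 + π).
1 + r = 1.03120 / 1.07900 = 0.955700
r = 0.955700 − 1 = -4.4300%, i.e. -4.430%.

-4.430%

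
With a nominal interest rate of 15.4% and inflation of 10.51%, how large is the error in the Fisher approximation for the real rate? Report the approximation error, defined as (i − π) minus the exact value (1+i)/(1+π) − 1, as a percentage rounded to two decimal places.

Approximate: r ≈ 15.400% − 10.510% = 4.8900%
Exact: (1 + 0.1540)/(1 + 0.1051) − 1 = 4.4249%
Error = 4.8900% − 4.4249% = 0.4651% → 0.47%.

0.47%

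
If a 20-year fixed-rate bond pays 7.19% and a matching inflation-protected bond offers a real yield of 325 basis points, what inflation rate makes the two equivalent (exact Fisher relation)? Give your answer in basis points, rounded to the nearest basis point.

382 basis points

(1 + π) = (1 + i)/(1 + r) = 1.07190 / 1.03250 = 1.038160
Break-even inflation = 1.038160 − 1 → 382 basis points.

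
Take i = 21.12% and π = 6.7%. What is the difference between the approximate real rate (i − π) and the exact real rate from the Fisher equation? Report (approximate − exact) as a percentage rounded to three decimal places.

Approximate: r ≈ 21.120% − 6.700% = 14.4200%
Exact: (1 + 0.2112)/(1 + 0.0670) − 1 = 13.51453%
Error = 14.4200% − 13.51453% = 0.90547% → 0.905%.

0.905%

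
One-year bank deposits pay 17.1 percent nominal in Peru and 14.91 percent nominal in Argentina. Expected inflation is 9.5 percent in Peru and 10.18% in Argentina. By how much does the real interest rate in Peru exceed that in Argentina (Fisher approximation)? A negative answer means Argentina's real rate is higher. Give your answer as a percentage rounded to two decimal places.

Peru: 17.1% − 9.5% = 7.600%
Argentina: 14.91% − 10.18% = 4.730%
Differential = 2.870% → 2.87%.

2.87%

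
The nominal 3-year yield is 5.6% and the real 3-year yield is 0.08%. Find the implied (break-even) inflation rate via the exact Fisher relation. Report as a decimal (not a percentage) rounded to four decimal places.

0.0552

(1 + π) = (1 + i)/(1 + r) = 1.05600 / 1.00080 = 1.055156
Break-even inflation = 1.055156 − 1 → 0.0552.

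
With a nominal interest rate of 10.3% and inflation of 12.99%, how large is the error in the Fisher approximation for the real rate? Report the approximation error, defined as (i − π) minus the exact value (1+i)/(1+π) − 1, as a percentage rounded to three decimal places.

-0.309%

Approximate: r ≈ 10.300% − 12.990% = -2.6900%
Exact: (1 + 0.1030)/(1 + 0.1299) − 1 = -2.3807%
Error = -2.6900% − (-2.3807%) = -0.3093% → -0.309%.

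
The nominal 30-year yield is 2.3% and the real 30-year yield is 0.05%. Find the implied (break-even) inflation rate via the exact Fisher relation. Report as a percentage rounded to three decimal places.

2.249%

(1 + π) = (1 + i)/(1 + r) = 1.02300 / 1.00050 = 1.022489
Break-even inflation = 1.022489 − 1 → 2.249%.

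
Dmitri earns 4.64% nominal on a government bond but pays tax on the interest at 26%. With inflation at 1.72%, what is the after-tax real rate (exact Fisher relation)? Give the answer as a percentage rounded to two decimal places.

1.68%

After-tax nominal return = 4.64% × (1 − 0.26) = 3.4336%.
1 + r = 1.034336 / 1.01720 = 1.016846
After-tax real rate = 1.016846 − 1 → 1.68%.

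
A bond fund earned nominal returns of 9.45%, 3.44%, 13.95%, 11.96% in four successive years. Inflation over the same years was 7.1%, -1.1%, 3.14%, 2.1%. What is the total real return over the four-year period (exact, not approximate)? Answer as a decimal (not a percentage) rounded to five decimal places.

0.29492

Compound the nominal returns: 1.0945 × 1.0344 × 1.1395 × 1.1196 = 1.444380.
Compound inflation: 1.0710 × 0.9890 × 1.0314 × 1.0210 = 1.115421.
Deflate: 1.444380 / 1.115421 = 1.294920.
Total real return = 1.294920 − 1 → 0.29492.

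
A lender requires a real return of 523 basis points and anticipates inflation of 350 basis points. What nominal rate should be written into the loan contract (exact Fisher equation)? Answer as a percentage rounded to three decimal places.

(1 + i) = (1 + r)(1 + π) = 1.05230 × 1.03500 = 1.0891305
i = 1.0891305 − 1, so the required nominal rate is 8.913%.

8.913%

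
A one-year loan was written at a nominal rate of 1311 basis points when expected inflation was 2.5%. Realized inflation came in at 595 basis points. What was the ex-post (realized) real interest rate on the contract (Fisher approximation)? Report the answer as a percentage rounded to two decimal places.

7.16%

Ex-post: 13.11% − 5.95% = 7.160%
So the realized real rate is 7.16%.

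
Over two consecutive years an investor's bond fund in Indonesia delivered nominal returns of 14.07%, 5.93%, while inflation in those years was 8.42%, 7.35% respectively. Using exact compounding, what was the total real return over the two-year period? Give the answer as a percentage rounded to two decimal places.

Compound the nominal returns: 1.1407 × 1.0593 = 1.208344.
Compound inflation: 1.0842 × 1.0735 = 1.163889.
Deflate: 1.208344 / 1.163889 = 1.038195.
Total real return = 1.038195 − 1 → 3.82%.

3.82%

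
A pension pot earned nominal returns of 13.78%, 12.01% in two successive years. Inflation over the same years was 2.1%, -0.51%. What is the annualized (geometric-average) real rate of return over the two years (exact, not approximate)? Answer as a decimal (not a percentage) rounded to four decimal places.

0.1201

Compound the nominal returns: 1.1378 × 1.1201 = 1.27444978.
Compound inflation: 1.0210 × 0.9949 = 1.01579290.
Deflate: 1.27444978 / 1.01579290 = 1.25463545.
Annualized real rate = 1.25463545^(1/2) − 1 = 12.0105% → 0.1201.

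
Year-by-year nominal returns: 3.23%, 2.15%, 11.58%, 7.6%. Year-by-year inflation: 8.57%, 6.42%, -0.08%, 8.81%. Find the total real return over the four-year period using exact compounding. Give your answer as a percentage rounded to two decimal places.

0.78%

Compound the nominal returns: 1.0323 × 1.0215 × 1.1158 × 1.0760 = 1.266027.
Compound inflation: 1.0857 × 1.0642 × 0.9992 × 1.0881 = 1.256187.
Deflate: 1.266027 / 1.256187 = 1.007833.
Total real return = 1.007833 − 1 → 0.78%.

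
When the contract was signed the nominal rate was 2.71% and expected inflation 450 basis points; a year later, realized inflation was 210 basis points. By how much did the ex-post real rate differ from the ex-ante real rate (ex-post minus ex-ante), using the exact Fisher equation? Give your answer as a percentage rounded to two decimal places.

2.31%

Ex-ante: (1 + 0.0271)/(1 + 0.0450) − 1 = -1.7129%
Ex-post: (1 + 0.0271)/(1 + 0.0210) − 1 = 0.5975%
Difference (ex-post − ex-ante) = 2.3104% → 2.31%.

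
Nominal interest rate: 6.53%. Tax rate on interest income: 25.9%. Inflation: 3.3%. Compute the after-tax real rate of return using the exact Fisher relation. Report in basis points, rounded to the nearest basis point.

After-tax nominal return = 6.53% × (1 − 0.259) = 4.83873%.
1 + r = 1.0483873 / 1.03300 = 1.014896
After-tax real rate = 1.014896 − 1 → 149 basis points.

149 basis points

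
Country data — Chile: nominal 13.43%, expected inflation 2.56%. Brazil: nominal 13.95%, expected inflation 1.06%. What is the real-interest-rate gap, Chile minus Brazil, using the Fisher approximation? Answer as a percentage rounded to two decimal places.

-2.02%

Chile: 13.43% − 2.56% = 10.870%
Brazil: 13.95% − 1.06% = 12.890%
Differential = -2.020% → -2.02%.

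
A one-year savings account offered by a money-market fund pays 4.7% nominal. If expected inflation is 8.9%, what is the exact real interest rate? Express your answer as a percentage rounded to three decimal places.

By the Fisher identity, 1 + r = (1 + i)/(1 + π).
1 + r = 1.04700 / 1.08900 = 0.961433
r = 0.961433 − 1 = -3.8567%, i.e. -3.857%.

-3.857%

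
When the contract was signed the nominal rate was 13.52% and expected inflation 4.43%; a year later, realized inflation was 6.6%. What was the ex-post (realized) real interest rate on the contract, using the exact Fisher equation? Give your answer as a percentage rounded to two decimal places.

6.49%

Ex-post: (1 + 0.1352)/(1 + 0.0660) − 1 = 6.4916%
So the realized real rate is 6.49%.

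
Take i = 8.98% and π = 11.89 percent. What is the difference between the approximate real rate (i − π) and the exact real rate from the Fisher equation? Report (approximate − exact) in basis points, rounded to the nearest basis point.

Approximate: r ≈ 8.980% − 11.890% = -2.9100%
Exact: (1 + 0.0898)/(1 + 0.1189) − 1 = -2.6008%
Error = -2.9100% − (-2.6008%) = -0.3092% → -31 basis points.

-31 basis points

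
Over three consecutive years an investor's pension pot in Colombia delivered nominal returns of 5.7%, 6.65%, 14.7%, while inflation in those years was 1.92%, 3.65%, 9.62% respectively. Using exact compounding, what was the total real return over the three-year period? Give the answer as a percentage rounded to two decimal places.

11.66%

Nominal growth factor = 1.0570 × 1.0665 × 1.1470 = 1.293002
Price-level growth factor = 1.0192 × 1.0365 × 1.0962 = 1.158027
Real growth factor = 1.293002 / 1.158027 = 1.116557
Total real return = 1.116557 − 1 → 11.66%.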